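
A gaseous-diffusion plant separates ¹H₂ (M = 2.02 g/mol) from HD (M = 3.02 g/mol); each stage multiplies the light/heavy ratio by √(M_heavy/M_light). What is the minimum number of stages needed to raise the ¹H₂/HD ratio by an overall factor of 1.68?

With α = √(3.02/2.02) per stage, ln α = ½ ln(1.49505) = 0.2011.
Need α^N ≥ 1.68 ⇒ N ≥ ln(1.68) / ln α = 0.5188 / 0.2011 = 2.58.
Rounding up, N = 3 stages.

3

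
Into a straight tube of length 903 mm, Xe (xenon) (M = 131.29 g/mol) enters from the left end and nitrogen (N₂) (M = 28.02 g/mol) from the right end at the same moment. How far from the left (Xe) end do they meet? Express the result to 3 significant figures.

285 mm

Graham's law gives d_Xe/d_N₂ = rate_Xe/rate_N₂ = √(M_N₂/M_Xe) = √(28.02/131.29) = 0.4620.
With d_Xe + d_N₂ = 903 mm, d_N₂ = 903/(1 + 0.4620) = 617.7 mm.
d_Xe = 903 − 617.7 = 285 mm.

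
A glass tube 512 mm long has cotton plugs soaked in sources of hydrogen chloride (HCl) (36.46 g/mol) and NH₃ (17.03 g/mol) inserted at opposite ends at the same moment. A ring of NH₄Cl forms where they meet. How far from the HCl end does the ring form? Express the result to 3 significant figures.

208 mm

Distances travelled in equal time are proportional to diffusion rates, so d_HCl/d_NH₃ = √(M_NH₃/M_HCl) = √(17.03/36.46) = 0.6834.
With d_HCl + d_NH₃ = 512 mm, d_NH₃ = 512/(1 + 0.6834) = 304.1 mm.
d_HCl = 512 − 304.1 = 208 mm.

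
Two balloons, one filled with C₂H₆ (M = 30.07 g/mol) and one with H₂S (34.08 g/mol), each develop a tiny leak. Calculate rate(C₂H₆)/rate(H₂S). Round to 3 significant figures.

Graham's law gives rate_C₂H₆/rate_H₂S = √(M_H₂S/M_C₂H₆) = √(34.08/30.07) = √1.133 = 1.06.

1.06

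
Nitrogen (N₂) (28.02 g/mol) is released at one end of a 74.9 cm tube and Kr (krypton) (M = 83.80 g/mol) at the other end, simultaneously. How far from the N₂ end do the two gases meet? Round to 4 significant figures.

47.46 cm

Distances travelled in equal time are proportional to diffusion rates, so d_N₂/d_Kr = √(M_Kr/M_N₂) = √(83.80/28.02) = 1.729.
With d_N₂ + d_Kr = 74.9 cm, d_Kr = 74.9/(1 + 1.729) = 27.44 cm.
d_N₂ = 74.9 − 27.44 = 47.46 cm.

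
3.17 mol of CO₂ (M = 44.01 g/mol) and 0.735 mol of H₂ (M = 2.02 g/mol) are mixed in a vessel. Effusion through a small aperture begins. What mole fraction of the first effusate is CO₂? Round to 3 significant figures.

Effusion rate of each component ∝ n_i/√M_i (partial pressure × 1/√M).
Mole fraction of CO₂ in the effusate = (n_CO₂/√M_CO₂) / (n_CO₂/√M_CO₂ + n_H₂/√M_H₂)
= (3.17/√44.01) / (3.17/√44.01 + 0.735/√2.02) = 0.4778/(0.4778 + 0.5171) = 0.480.

0.480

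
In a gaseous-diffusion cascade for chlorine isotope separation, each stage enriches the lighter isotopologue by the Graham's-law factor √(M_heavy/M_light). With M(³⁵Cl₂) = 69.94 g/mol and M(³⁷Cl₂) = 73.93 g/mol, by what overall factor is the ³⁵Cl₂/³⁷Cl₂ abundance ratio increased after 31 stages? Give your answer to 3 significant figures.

After 31 stages the ratio has grown by (√(73.93/69.94))^31 = (73.93/69.94)^(31/2).
= 1.05705^(31/2) = 2.36.

2.36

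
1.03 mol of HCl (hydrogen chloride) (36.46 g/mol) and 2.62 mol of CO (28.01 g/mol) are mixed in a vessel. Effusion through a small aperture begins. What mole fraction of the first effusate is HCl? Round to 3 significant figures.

Effusion rate of each component ∝ n_i/√M_i (partial pressure × 1/√M).
So x_HCl in the escaping gas = (n_HCl/√M_HCl) / Σ(n_i/√M_i)
= (1.03/√36.46) / (1.03/√36.46 + 2.62/√28.01) = 0.1706/(0.1706 + 0.4950) = 0.256.

0.256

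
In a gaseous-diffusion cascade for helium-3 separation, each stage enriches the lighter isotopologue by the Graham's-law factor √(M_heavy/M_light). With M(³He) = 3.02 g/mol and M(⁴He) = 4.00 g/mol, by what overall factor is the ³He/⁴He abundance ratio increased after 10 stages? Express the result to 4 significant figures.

4.076

The single-stage factor is √(M_heavy/M_light), so 10 stages give [√(4.00/3.02)]^10 = (4.00/3.02)^(10/2).
= 1.32450^5 = 4.076.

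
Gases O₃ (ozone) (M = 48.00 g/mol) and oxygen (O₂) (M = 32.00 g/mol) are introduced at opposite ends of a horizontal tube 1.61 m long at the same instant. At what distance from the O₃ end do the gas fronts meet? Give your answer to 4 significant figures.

0.7237 m

Graham's law gives d_O₃/d_O₂ = rate_O₃/rate_O₂ = √(M_O₂/M_O₃) = √(32.00/48.00) = 0.8165.
With d_O₃ + d_O₂ = 1.61 m, d_O₂ = 1.61/(1 + 0.8165) = 0.8863 m.
d_O₃ = 1.61 − 0.8863 = 0.7237 m.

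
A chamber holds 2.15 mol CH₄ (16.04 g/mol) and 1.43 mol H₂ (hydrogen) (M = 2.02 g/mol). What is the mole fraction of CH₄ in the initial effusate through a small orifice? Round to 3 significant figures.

Effusion rate of each component ∝ n_i/√M_i (partial pressure × 1/√M).
x_CH₄(eff) = (n_CH₄/√M_CH₄) / (n_CH₄/√M_CH₄ + n_H₂/√M_H₂)
= (2.15/√16.04) / (2.15/√16.04 + 1.43/√2.02) = 0.5368/(0.5368 + 1.006) = 0.348.

0.348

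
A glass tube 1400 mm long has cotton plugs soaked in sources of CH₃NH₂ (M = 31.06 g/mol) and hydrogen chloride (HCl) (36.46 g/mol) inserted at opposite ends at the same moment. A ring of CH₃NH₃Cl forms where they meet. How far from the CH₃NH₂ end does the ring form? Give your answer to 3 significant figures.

728 mm

Graham's law gives d_CH₃NH₂/d_HCl = rate_CH₃NH₂/rate_HCl = √(M_HCl/M_CH₃NH₂) = √(36.46/31.06) = 1.083.
With d_CH₃NH₂ + d_HCl = 1400 mm, d_HCl = 1400/(1 + 1.083) = 672.0 mm.
d_CH₃NH₂ = 1400 − 672.0 = 728 mm.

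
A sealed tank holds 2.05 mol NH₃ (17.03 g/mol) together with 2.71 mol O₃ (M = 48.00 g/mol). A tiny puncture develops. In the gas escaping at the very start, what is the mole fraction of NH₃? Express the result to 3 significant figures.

The effusion rate of species i is ∝ p_i/√M_i ∝ n_i/√M_i.
So x_NH₃ in the escaping gas = (n_NH₃/√M_NH₃) / Σ(n_i/√M_i)
= (2.05/√17.03) / (2.05/√17.03 + 2.71/√48.00) = 0.4968/(0.4968 + 0.3912) = 0.559.

0.559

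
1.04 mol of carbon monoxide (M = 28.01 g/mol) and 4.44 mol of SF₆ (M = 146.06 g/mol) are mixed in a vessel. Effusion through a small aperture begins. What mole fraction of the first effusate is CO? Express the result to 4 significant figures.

0.3485

Effusion rate of each component ∝ n_i/√M_i (partial pressure × 1/√M).
x_CO(eff) = (n_CO/√M_CO) / (n_CO/√M_CO + n_SF₆/√M_SF₆)
= (1.04/√28.01) / (1.04/√28.01 + 4.44/√146.06) = 0.1965/(0.1965 + 0.3674) = 0.3485.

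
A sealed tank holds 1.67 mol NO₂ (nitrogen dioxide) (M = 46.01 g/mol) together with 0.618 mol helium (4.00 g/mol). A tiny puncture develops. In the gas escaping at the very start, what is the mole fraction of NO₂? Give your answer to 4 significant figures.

Effusion rate of each component ∝ n_i/√M_i (partial pressure × 1/√M).
So x_NO₂ in the escaping gas = (n_NO₂/√M_NO₂) / Σ(n_i/√M_i)
= (1.67/√46.01) / (1.67/√46.01 + 0.618/√4.00) = 0.2462/(0.2462 + 0.3090) = 0.4434.

0.4434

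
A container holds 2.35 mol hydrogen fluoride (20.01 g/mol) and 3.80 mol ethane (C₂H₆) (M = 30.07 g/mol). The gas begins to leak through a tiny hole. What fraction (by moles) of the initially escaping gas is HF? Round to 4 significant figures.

Each component's effusion rate ∝ (its partial pressure)·(1/√M) ∝ n_i/√M_i.
So x_HF in the escaping gas = (n_HF/√M_HF) / Σ(n_i/√M_i)
= (2.35/√20.01) / (2.35/√20.01 + 3.80/√30.07) = 0.5253/(0.5253 + 0.6930) = 0.4312.

0.4312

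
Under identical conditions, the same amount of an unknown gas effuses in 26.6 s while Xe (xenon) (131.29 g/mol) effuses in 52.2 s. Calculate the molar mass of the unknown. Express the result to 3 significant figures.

Graham's law gives t_X/t_Xe = √(M_X/M_Xe).
26.6/52.2 = 0.5096 = √(M_X/131.29)
M_X = 131.29 × 0.5096² = 131.29 × 0.2597 = 34.1 g/mol

34.1 g/mol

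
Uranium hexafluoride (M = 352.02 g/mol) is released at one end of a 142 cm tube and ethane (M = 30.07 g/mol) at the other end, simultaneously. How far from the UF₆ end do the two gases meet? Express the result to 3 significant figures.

The fronts meet when d_UF₆ + d_C₂H₆ = L with d_UF₆/d_C₂H₆ = √(M_C₂H₆/M_UF₆) (Graham's law). Here √(M_C₂H₆/M_UF₆) = √(30.07/352.02) = 0.2923.
With d_UF₆ + d_C₂H₆ = 142 cm, d_C₂H₆ = 142/(1 + 0.2923) = 109.9 cm.
d_UF₆ = 142 − 109.9 = 32.1 cm.

32.1 cm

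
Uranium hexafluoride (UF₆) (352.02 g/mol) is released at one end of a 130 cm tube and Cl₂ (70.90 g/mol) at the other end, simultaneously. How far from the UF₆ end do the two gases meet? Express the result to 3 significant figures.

Graham's law gives d_UF₆/d_Cl₂ = rate_UF₆/rate_Cl₂ = √(M_Cl₂/M_UF₆) = √(70.90/352.02) = 0.4488.
With d_UF₆ + d_Cl₂ = 130 cm, d_Cl₂ = 130/(1 + 0.4488) = 89.73 cm.
d_UF₆ = 130 − 89.73 = 40.3 cm.

40.3 cm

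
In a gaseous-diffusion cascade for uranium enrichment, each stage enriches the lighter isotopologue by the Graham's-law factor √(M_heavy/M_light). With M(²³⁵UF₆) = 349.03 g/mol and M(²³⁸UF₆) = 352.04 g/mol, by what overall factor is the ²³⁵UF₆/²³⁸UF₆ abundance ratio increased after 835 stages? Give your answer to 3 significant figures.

After 835 stages the ratio has grown by (√(352.04/349.03))^835 = (352.04/349.03)^(835/2).
= 1.00862^(835/2) = 36.1.

36.1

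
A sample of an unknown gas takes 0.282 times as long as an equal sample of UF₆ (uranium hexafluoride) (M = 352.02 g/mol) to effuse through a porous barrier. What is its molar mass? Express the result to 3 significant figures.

Using Graham's law: t_X/t_UF₆ = √(M_X/M_UF₆).
0.282 = √(M_X/352.02)
M_X = 352.02 × 0.282² = 352.02 × 0.07952 = 28.0 g/mol

28.0 g/mol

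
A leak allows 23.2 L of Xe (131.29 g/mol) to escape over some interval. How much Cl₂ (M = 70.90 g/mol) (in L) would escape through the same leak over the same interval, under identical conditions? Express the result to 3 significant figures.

By Graham's law, rate_Cl₂/rate_Xe = √(M_Xe/M_Cl₂) = √(131.29/70.90) = √1.852 = 1.361.
So the volume for Cl₂ is 23.2 × 1.361 = 31.6 L.

31.6 L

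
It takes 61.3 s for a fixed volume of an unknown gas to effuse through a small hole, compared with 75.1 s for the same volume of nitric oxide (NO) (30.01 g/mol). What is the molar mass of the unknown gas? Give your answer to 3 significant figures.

By Graham's law, t_X/t_NO = √(M_X/M_NO).
61.3/75.1 = 0.8162 = √(M_X/30.01)
M_X = 30.01 × 0.8162² = 30.01 × 0.6663 = 20.0 g/mol

20.0 g/mol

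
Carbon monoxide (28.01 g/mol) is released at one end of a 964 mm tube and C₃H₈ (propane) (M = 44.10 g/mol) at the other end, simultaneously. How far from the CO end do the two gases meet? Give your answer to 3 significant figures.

536 mm

Graham's law gives d_CO/d_C₃H₈ = rate_CO/rate_C₃H₈ = √(M_C₃H₈/M_CO) = √(44.10/28.01) = 1.255.
With d_CO + d_C₃H₈ = 964 mm, d_C₃H₈ = 964/(1 + 1.255) = 427.5 mm.
d_CO = 964 − 427.5 = 536 mm.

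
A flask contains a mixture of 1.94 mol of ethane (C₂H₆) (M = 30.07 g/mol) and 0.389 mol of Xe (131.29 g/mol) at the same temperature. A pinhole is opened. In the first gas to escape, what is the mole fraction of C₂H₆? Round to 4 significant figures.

Effusion rate of each component ∝ n_i/√M_i (partial pressure × 1/√M).
Mole fraction of C₂H₆ in the effusate = (n_C₂H₆/√M_C₂H₆) / (n_C₂H₆/√M_C₂H₆ + n_Xe/√M_Xe)
= (1.94/√30.07) / (1.94/√30.07 + 0.389/√131.29) = 0.3538/(0.3538 + 0.03395) = 0.9124.

0.9124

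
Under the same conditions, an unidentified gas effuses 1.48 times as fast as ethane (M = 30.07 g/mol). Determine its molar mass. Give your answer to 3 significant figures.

From Graham's law, rate_X/rate_C₂H₆ = √(M_C₂H₆/M_X).
1.48 = √(30.07/M_X)
M_X = 30.07 / 1.48² = 30.07 / 2.190 = 13.7 g/mol

13.7 g/mol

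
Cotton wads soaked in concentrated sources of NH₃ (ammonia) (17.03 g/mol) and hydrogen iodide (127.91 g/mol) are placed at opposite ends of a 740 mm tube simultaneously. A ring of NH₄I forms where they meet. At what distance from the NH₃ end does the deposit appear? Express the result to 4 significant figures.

The fronts meet when d_NH₃ + d_HI = L with d_NH₃/d_HI = √(M_HI/M_NH₃) (Graham's law). Here √(M_HI/M_NH₃) = √(127.91/17.03) = 2.741.
With d_NH₃ + d_HI = 740 mm, d_HI = 740/(1 + 2.741) = 197.8 mm.
d_NH₃ = 740 − 197.8 = 542.2 mm.

542.2 mm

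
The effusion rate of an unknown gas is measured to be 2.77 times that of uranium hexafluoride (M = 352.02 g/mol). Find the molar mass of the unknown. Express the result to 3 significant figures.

45.9 g/mol

Using Graham's law: rate_X/rate_UF₆ = √(M_UF₆/M_X).
2.77 = √(352.02/M_X)
M_X = 352.02 / 2.77² = 352.02 / 7.673 = 45.9 g/mol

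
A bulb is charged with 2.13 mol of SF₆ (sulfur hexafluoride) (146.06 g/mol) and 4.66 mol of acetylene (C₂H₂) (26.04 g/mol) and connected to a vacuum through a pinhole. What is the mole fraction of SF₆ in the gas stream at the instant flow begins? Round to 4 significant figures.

Effusion rate of each component ∝ n_i/√M_i (partial pressure × 1/√M).
Mole fraction of SF₆ in the effusate = (n_SF₆/√M_SF₆) / (n_SF₆/√M_SF₆ + n_C₂H₂/√M_C₂H₂)
= (2.13/√146.06) / (2.13/√146.06 + 4.66/√26.04) = 0.1762/(0.1762 + 0.9132) = 0.1618.

0.1618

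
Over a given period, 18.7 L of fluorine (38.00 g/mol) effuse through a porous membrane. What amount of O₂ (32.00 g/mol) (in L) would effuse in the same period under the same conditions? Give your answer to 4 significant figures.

Since effusion rate ∝ 1/√M, rate_O₂/rate_F₂ = √(M_F₂/M_O₂) = √(38.00/32.00) = √1.188 = 1.090.
So the volume for O₂ is 18.7 × 1.090 = 20.38 L.

20.38 L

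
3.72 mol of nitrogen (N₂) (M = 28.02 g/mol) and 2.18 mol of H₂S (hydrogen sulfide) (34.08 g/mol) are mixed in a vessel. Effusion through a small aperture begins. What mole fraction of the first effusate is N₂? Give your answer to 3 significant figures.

0.653

Effusion rate of each component ∝ n_i/√M_i (partial pressure × 1/√M).
x_N₂(eff) = (n_N₂/√M_N₂) / (n_N₂/√M_N₂ + n_H₂S/√M_H₂S)
= (3.72/√28.02) / (3.72/√28.02 + 2.18/√34.08) = 0.7028/(0.7028 + 0.3734) = 0.653.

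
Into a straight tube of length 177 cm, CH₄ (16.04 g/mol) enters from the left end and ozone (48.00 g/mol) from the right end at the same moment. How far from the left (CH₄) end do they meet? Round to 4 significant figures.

112.2 cm

Graham's law gives d_CH₄/d_O₃ = rate_CH₄/rate_O₃ = √(M_O₃/M_CH₄) = √(48.00/16.04) = 1.730.
With d_CH₄ + d_O₃ = 177 cm, d_O₃ = 177/(1 + 1.730) = 64.84 cm.
d_CH₄ = 177 − 64.84 = 112.2 cm.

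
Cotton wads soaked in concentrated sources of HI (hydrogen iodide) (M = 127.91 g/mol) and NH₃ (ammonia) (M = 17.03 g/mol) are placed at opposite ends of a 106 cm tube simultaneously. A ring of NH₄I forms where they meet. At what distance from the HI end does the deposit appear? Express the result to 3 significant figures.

The fronts meet when d_HI + d_NH₃ = L with d_HI/d_NH₃ = √(M_NH₃/M_HI) (Graham's law). Here √(M_NH₃/M_HI) = √(17.03/127.91) = 0.3649.
With d_HI + d_NH₃ = 106 cm, d_NH₃ = 106/(1 + 0.3649) = 77.66 cm.
d_HI = 106 − 77.66 = 28.3 cm.

28.3 cm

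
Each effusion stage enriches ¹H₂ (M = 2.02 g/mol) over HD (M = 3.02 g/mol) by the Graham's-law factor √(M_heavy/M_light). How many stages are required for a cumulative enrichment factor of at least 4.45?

8

Per stage α = (3.02/2.02)^(1/2) = 1.49505^0.5, giving ln α = 0.2011.
Need α^N ≥ 4.45 ⇒ N ≥ ln(4.45) / ln α = 1.493 / 0.2011 = 7.42.
Rounding up, N = 8 stages.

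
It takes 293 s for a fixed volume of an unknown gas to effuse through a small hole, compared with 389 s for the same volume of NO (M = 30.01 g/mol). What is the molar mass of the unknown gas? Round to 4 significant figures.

17.03 g/mol

By Graham's law, t_X/t_NO = √(M_X/M_NO).
293/389 = 0.7532 = √(M_X/30.01)
M_X = 30.01 × 0.7532² = 30.01 × 0.5673 = 17.03 g/mol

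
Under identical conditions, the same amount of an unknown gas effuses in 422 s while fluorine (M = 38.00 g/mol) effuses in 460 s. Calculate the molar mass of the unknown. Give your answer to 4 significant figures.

31.98 g/mol

Using Graham's law: t_X/t_F₂ = √(M_X/M_F₂).
422/460 = 0.9174 = √(M_X/38.00)
M_X = 38.00 × 0.9174² = 38.00 × 0.8416 = 31.98 g/mol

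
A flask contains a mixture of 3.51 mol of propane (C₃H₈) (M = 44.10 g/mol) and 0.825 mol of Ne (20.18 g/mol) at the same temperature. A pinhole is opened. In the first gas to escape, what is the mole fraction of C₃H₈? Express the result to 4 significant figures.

0.7421

Effusion rate of each component ∝ n_i/√M_i (partial pressure × 1/√M).
x_C₃H₈(eff) = (n_C₃H₈/√M_C₃H₈) / (n_C₃H₈/√M_C₃H₈ + n_Ne/√M_Ne)
= (3.51/√44.10) / (3.51/√44.10 + 0.825/√20.18) = 0.5286/(0.5286 + 0.1837) = 0.7421.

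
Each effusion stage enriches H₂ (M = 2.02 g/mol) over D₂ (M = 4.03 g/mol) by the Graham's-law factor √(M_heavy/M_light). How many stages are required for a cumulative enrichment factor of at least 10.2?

Single-stage factor α = √(4.03/2.02), so ln α = ½ ln(1.99505) = 0.3453.
Need α^N ≥ 10.2 ⇒ N ≥ ln(10.2) / ln α = 2.322 / 0.3453 = 6.73.
Minimum whole number of stages: N = 7.

7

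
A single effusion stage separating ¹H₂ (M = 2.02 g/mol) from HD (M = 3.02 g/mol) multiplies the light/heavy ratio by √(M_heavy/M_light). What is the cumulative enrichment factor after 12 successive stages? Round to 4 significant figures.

Overall factor = α^12 with α = √(3.02/2.02), i.e. (3.02/2.02)^(12/2).
= 1.49505^6 = 11.17.

11.17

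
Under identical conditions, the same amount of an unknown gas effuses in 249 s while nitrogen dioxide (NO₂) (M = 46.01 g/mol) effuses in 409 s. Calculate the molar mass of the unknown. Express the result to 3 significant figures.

Since effusion rate ∝ 1/√M, t_X/t_NO₂ = √(M_X/M_NO₂).
249/409 = 0.6088 = √(M_X/46.01)
M_X = 46.01 × 0.6088² = 46.01 × 0.3706 = 17.1 g/mol

17.1 g/mol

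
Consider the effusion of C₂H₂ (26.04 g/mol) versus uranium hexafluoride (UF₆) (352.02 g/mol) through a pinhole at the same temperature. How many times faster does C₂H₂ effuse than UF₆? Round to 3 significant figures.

By Graham's law, rate_C₂H₂/rate_UF₆ = √(M_UF₆/M_C₂H₂) = √(352.02/26.04) = √13.52 = 3.68.

3.68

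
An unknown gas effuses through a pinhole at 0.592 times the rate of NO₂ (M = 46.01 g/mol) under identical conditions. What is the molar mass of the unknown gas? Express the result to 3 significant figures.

131 g/mol

By Graham's law, rate_X/rate_NO₂ = √(M_NO₂/M_X).
0.592 = √(46.01/M_X)
M_X = 46.01 / 0.592² = 46.01 / 0.3505 = 131 g/mol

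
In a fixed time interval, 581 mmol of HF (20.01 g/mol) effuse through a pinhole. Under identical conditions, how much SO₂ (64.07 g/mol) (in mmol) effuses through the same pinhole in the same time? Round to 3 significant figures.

Graham's law gives rate_SO₂/rate_HF = √(M_HF/M_SO₂) = √(20.01/64.07) = √0.3123 = 0.5589.
So the amount for SO₂ is 581 × 0.5589 = 325 mmol.

325 mmol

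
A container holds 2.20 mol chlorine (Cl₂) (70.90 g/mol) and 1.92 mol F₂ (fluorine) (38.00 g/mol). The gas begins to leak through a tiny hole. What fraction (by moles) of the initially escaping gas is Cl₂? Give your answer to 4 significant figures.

0.4562

Effusion rate of each component ∝ n_i/√M_i (partial pressure × 1/√M).
Mole fraction of Cl₂ in the effusate = (n_Cl₂/√M_Cl₂) / (n_Cl₂/√M_Cl₂ + n_F₂/√M_F₂)
= (2.20/√70.90) / (2.20/√70.90 + 1.92/√38.00) = 0.2613/(0.2613 + 0.3115) = 0.4562.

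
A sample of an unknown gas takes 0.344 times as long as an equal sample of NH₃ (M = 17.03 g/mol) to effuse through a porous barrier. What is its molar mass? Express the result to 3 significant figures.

2.02 g/mol

From Graham's law, t_X/t_NH₃ = √(M_X/M_NH₃).
0.344 = √(M_X/17.03)
M_X = 17.03 × 0.344² = 17.03 × 0.1183 = 2.02 g/mol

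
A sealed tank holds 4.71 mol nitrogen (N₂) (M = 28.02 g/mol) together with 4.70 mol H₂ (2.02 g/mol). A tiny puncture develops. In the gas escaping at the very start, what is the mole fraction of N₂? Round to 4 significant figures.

Each component's effusion rate ∝ (its partial pressure)·(1/√M) ∝ n_i/√M_i.
x_N₂(eff) = (n_N₂/√M_N₂) / (n_N₂/√M_N₂ + n_H₂/√M_H₂)
= (4.71/√28.02) / (4.71/√28.02 + 4.70/√2.02) = 0.8898/(0.8898 + 3.307) = 0.2120.

0.2120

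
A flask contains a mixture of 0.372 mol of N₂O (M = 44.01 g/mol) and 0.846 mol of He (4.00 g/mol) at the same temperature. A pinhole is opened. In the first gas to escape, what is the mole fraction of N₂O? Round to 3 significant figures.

Rate_i ∝ x_i/√M_i (Graham's law weighted by mole fraction), so the effusate composition follows n_i/√M_i.
So x_N₂O in the escaping gas = (n_N₂O/√M_N₂O) / Σ(n_i/√M_i)
= (0.372/√44.01) / (0.372/√44.01 + 0.846/√4.00) = 0.05607/(0.05607 + 0.4230) = 0.117.

0.117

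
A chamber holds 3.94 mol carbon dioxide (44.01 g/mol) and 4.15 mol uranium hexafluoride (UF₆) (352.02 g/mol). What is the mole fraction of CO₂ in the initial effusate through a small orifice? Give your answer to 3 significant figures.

Each component's effusion rate ∝ (its partial pressure)·(1/√M) ∝ n_i/√M_i.
Mole fraction of CO₂ in the effusate = (n_CO₂/√M_CO₂) / (n_CO₂/√M_CO₂ + n_UF₆/√M_UF₆)
= (3.94/√44.01) / (3.94/√44.01 + 4.15/√352.02) = 0.5939/(0.5939 + 0.2212) = 0.729.

0.729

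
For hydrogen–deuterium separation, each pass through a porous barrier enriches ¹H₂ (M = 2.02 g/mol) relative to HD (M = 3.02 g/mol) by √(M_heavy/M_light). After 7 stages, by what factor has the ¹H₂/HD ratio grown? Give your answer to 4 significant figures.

4.086

After 7 stages the ratio has grown by (√(3.02/2.02))^7 = (3.02/2.02)^(7/2).
= 1.49505^(7/2) = 4.086.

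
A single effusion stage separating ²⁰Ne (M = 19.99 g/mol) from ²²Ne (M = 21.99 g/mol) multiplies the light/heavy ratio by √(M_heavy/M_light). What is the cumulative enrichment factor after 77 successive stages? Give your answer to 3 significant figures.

39.3

Each stage multiplies the ratio by α = √(21.99/19.99), so after 77 stages the overall factor is α^77 = (21.99/19.99)^(77/2).
= 1.10005^(77/2) = 39.3.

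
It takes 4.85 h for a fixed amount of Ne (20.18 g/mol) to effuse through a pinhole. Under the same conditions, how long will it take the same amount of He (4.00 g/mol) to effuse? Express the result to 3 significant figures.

By Graham's law, t_He/t_Ne = √(M_He/M_Ne) = √(4.00/20.18) = √0.1982 = 0.4452.
So the time for He is 4.85 × 0.4452 = 2.16 h.

2.16 h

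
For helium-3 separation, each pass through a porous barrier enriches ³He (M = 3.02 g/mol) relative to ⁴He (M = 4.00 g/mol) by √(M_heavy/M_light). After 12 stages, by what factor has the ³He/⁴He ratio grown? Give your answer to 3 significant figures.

Each stage multiplies the ratio by α = √(4.00/3.02), so after 12 stages the overall factor is α^12 = (4.00/3.02)^(12/2).
= 1.32450^6 = 5.40.

5.40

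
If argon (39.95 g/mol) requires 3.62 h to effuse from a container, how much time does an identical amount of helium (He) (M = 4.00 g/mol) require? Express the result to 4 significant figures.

1.145 h

From Graham's law, t_He/t_Ar = √(M_He/M_Ar) = √(4.00/39.95) = √0.1001 = 0.3164.
So the time for He is 3.62 × 0.3164 = 1.145 h.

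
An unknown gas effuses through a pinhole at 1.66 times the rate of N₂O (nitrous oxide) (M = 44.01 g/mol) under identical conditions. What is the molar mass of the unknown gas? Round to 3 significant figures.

16.0 g/mol

From Graham's law, rate_X/rate_N₂O = √(M_N₂O/M_X).
1.66 = √(44.01/M_X)
M_X = 44.01 / 1.66² = 44.01 / 2.756 = 16.0 g/mol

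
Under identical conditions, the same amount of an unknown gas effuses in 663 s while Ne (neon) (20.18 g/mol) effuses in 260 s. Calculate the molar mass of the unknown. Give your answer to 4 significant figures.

From Graham's law, t_X/t_Ne = √(M_X/M_Ne).
663/260 = 2.550 = √(M_X/20.18)
M_X = 20.18 × 2.550² = 20.18 × 6.502 = 131.2 g/mol

131.2 g/mol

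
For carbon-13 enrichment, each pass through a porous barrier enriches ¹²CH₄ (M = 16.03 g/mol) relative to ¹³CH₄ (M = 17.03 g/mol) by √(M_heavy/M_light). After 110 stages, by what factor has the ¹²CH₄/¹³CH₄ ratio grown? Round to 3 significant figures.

27.9

Overall factor = α^110 with α = √(17.03/16.03), i.e. (17.03/16.03)^(110/2).
= 1.06238^55 = 27.9.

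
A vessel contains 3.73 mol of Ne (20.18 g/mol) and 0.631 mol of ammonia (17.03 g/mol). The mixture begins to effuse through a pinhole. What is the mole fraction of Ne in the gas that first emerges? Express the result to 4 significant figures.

0.8445

Rate_i ∝ x_i/√M_i (Graham's law weighted by mole fraction), so the effusate composition follows n_i/√M_i.
x_Ne(eff) = (n_Ne/√M_Ne) / (n_Ne/√M_Ne + n_NH₃/√M_NH₃)
= (3.73/√20.18) / (3.73/√20.18 + 0.631/√17.03) = 0.8303/(0.8303 + 0.1529) = 0.8445.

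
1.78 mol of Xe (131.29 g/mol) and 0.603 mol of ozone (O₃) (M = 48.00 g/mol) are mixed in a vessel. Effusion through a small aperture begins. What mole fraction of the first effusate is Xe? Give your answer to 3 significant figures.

The effusion rate of species i is ∝ p_i/√M_i ∝ n_i/√M_i.
Mole fraction of Xe in the effusate = (n_Xe/√M_Xe) / (n_Xe/√M_Xe + n_O₃/√M_O₃)
= (1.78/√131.29) / (1.78/√131.29 + 0.603/√48.00) = 0.1553/(0.1553 + 0.08704) = 0.641.

0.641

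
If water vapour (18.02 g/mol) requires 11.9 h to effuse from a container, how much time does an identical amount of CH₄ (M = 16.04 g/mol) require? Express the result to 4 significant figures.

Graham's law gives t_CH₄/t_H₂O = √(M_CH₄/M_H₂O) = √(16.04/18.02) = √0.8901 = 0.9435.
So the time for CH₄ is 11.9 × 0.9435 = 11.23 h.

11.23 h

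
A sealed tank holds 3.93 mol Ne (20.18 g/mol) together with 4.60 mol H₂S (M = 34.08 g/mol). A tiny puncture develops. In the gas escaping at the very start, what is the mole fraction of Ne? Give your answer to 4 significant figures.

0.5261

Rate_i ∝ x_i/√M_i (Graham's law weighted by mole fraction), so the effusate composition follows n_i/√M_i.
So x_Ne in the escaping gas = (n_Ne/√M_Ne) / Σ(n_i/√M_i)
= (3.93/√20.18) / (3.93/√20.18 + 4.60/√34.08) = 0.8748/(0.8748 + 0.7880) = 0.5261.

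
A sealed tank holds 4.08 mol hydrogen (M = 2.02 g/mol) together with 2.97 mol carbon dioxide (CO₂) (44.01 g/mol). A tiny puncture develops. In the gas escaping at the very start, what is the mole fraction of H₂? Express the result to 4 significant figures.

Effusion rate of each component ∝ n_i/√M_i (partial pressure × 1/√M).
So x_H₂ in the escaping gas = (n_H₂/√M_H₂) / Σ(n_i/√M_i)
= (4.08/√2.02) / (4.08/√2.02 + 2.97/√44.01) = 2.871/(2.871 + 0.4477) = 0.8651.

0.8651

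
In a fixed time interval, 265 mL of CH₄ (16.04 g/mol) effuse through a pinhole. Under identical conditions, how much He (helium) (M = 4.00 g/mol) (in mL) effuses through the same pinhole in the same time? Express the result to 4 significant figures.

Since effusion rate ∝ 1/√M, rate_He/rate_CH₄ = √(M_CH₄/M_He) = √(16.04/4.00) = √4.010 = 2.002.
So the volume for He is 265 × 2.002 = 530.7 mL.

530.7 mL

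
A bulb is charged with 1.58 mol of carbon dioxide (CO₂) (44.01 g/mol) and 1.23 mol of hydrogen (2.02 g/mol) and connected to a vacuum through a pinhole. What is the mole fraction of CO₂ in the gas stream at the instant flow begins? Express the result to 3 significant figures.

0.216

Effusion rate of each component ∝ n_i/√M_i (partial pressure × 1/√M).
x_CO₂(eff) = (n_CO₂/√M_CO₂) / (n_CO₂/√M_CO₂ + n_H₂/√M_H₂)
= (1.58/√44.01) / (1.58/√44.01 + 1.23/√2.02) = 0.2382/(0.2382 + 0.8654) = 0.216.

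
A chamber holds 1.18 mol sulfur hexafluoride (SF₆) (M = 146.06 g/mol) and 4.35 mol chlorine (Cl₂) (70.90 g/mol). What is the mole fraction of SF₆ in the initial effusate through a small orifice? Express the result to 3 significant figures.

Each component's effusion rate ∝ (its partial pressure)·(1/√M) ∝ n_i/√M_i.
Mole fraction of SF₆ in the effusate = (n_SF₆/√M_SF₆) / (n_SF₆/√M_SF₆ + n_Cl₂/√M_Cl₂)
= (1.18/√146.06) / (1.18/√146.06 + 4.35/√70.90) = 0.09764/(0.09764 + 0.5166) = 0.159.

0.159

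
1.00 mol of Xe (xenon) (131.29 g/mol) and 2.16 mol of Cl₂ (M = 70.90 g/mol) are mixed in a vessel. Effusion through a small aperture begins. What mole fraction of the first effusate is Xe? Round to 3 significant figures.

0.254

Each component's effusion rate ∝ (its partial pressure)·(1/√M) ∝ n_i/√M_i.
So x_Xe in the escaping gas = (n_Xe/√M_Xe) / Σ(n_i/√M_i)
= (1.00/√131.29) / (1.00/√131.29 + 2.16/√70.90) = 0.08727/(0.08727 + 0.2565) = 0.254.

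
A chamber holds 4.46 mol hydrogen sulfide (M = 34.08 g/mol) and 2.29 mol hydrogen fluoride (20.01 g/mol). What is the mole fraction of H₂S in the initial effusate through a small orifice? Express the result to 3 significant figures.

Each component's effusion rate ∝ (its partial pressure)·(1/√M) ∝ n_i/√M_i.
Mole fraction of H₂S in the effusate = (n_H₂S/√M_H₂S) / (n_H₂S/√M_H₂S + n_HF/√M_HF)
= (4.46/√34.08) / (4.46/√34.08 + 2.29/√20.01) = 0.7640/(0.7640 + 0.5119) = 0.599.

0.599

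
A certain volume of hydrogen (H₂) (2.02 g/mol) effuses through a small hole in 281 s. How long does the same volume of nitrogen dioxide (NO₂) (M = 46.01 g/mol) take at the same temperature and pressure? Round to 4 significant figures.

Graham's law gives t_NO₂/t_H₂ = √(M_NO₂/M_H₂) = √(46.01/2.02) = √22.78 = 4.773.
So the time for NO₂ is 281 × 4.773 = 1341 s.

1341 s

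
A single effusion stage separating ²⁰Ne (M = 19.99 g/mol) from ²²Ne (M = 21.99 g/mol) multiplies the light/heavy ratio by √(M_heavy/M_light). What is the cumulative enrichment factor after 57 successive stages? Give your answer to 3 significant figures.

After 57 stages the ratio has grown by (√(21.99/19.99))^57 = (21.99/19.99)^(57/2).
= 1.10005^(57/2) = 15.1.

15.1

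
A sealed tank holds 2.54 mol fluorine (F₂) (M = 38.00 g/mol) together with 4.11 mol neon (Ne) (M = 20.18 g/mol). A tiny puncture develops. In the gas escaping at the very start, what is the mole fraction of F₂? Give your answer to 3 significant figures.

Rate_i ∝ x_i/√M_i (Graham's law weighted by mole fraction), so the effusate composition follows n_i/√M_i.
So x_F₂ in the escaping gas = (n_F₂/√M_F₂) / Σ(n_i/√M_i)
= (2.54/√38.00) / (2.54/√38.00 + 4.11/√20.18) = 0.4120/(0.4120 + 0.9149) = 0.311.

0.311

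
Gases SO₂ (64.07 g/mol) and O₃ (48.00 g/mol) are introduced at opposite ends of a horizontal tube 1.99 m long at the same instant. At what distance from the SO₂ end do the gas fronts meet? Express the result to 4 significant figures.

Distances travelled in equal time are proportional to diffusion rates, so d_SO₂/d_O₃ = √(M_O₃/M_SO₂) = √(48.00/64.07) = 0.8656.
With d_SO₂ + d_O₃ = 1.99 m, d_O₃ = 1.99/(1 + 0.8656) = 1.067 m.
d_SO₂ = 1.99 − 1.067 = 0.9233 m.

0.9233 m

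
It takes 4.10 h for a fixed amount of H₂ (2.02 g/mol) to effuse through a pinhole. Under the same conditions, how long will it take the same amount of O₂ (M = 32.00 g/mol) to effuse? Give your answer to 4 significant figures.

By Graham's law, t_O₂/t_H₂ = √(M_O₂/M_H₂) = √(32.00/2.02) = √15.84 = 3.980.
So the time for O₂ is 4.10 × 3.980 = 16.32 h.

16.32 h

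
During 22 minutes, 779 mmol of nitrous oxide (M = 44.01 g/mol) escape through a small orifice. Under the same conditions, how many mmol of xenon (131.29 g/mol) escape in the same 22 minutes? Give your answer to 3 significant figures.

Since effusion rate ∝ 1/√M, rate_Xe/rate_N₂O = √(M_N₂O/M_Xe) = √(44.01/131.29) = √0.3352 = 0.5790.
So the amount for Xe is 779 × 0.5790 = 451 mmol.

451 mmol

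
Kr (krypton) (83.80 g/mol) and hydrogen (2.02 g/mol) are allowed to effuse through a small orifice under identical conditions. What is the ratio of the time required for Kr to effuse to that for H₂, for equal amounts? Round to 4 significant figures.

6.441

Graham's law gives t_Kr/t_H₂ = √(M_Kr/M_H₂) = √(83.80/2.02) = √41.49 = 6.441.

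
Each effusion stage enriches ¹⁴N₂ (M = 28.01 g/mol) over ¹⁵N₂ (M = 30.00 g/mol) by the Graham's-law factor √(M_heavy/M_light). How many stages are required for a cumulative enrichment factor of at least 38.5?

Per stage α = (30.00/28.01)^(1/2) = 1.07105^0.5, giving ln α = 0.03432.
Need α^N ≥ 38.5 ⇒ N ≥ ln(38.5) / ln α = 3.651 / 0.03432 = 106.38.
Minimum whole number of stages: N = 107.

107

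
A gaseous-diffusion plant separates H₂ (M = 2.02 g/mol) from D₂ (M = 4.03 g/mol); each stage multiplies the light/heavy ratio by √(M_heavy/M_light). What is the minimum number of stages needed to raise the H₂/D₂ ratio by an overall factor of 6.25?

6

Per stage α = (4.03/2.02)^(1/2) = 1.99505^0.5, giving ln α = 0.3453.
Need α^N ≥ 6.25 ⇒ N ≥ ln(6.25) / ln α = 1.833 / 0.3453 = 5.31.
Rounding up, N = 6 stages.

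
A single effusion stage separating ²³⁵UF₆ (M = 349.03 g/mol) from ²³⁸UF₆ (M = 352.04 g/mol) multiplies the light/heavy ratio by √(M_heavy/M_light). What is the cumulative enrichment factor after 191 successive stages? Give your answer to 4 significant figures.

2.271

Each stage multiplies the ratio by α = √(352.04/349.03), so after 191 stages the overall factor is α^191 = (352.04/349.03)^(191/2).
= 1.00862^(191/2) = 2.271.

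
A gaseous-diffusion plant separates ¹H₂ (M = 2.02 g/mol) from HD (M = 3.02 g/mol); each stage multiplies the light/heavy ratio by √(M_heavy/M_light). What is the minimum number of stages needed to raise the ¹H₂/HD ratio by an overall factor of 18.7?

15

Single-stage factor α = √(3.02/2.02), so ln α = ½ ln(1.49505) = 0.2011.
Need α^N ≥ 18.7 ⇒ N ≥ ln(18.7) / ln α = 2.929 / 0.2011 = 14.56.
Rounding up, N = 15 stages.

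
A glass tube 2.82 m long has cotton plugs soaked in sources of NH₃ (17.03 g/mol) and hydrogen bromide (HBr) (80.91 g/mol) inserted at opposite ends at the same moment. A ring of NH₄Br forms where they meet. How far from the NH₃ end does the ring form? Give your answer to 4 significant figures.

1.933 m

In equal time, each gas travels a distance ∝ its rate ∝ 1/√M, so d_NH₃/d_HBr = √(M_HBr/M_NH₃) = √(80.91/17.03) = 2.180.
With d_NH₃ + d_HBr = 2.82 m, d_HBr = 2.82/(1 + 2.180) = 0.8869 m.
d_NH₃ = 2.82 − 0.8869 = 1.933 m.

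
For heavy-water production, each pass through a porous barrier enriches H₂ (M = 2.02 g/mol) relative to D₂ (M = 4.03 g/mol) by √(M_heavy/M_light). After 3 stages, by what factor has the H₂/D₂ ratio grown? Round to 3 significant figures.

2.82

Overall factor = α^3 with α = √(4.03/2.02), i.e. (4.03/2.02)^(3/2).
= 1.99505^(3/2) = 2.82.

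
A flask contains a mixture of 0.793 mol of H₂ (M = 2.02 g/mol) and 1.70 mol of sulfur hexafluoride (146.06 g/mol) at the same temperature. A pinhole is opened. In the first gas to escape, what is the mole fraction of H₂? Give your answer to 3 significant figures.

0.799

Effusion rate of each component ∝ n_i/√M_i (partial pressure × 1/√M).
x_H₂(eff) = (n_H₂/√M_H₂) / (n_H₂/√M_H₂ + n_SF₆/√M_SF₆)
= (0.793/√2.02) / (0.793/√2.02 + 1.70/√146.06) = 0.5580/(0.5580 + 0.1407) = 0.799.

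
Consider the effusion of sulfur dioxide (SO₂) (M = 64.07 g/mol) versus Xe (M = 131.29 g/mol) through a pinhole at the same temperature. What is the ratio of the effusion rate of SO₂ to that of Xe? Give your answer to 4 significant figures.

1.431

Graham's law gives rate_SO₂/rate_Xe = √(M_Xe/M_SO₂) = √(131.29/64.07) = √2.049 = 1.431.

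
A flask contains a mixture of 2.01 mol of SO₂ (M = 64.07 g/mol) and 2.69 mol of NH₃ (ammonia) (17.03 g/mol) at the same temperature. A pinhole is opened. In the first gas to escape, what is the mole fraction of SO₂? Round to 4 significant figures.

Rate_i ∝ x_i/√M_i (Graham's law weighted by mole fraction), so the effusate composition follows n_i/√M_i.
So x_SO₂ in the escaping gas = (n_SO₂/√M_SO₂) / Σ(n_i/√M_i)
= (2.01/√64.07) / (2.01/√64.07 + 2.69/√17.03) = 0.2511/(0.2511 + 0.6518) = 0.2781.

0.2781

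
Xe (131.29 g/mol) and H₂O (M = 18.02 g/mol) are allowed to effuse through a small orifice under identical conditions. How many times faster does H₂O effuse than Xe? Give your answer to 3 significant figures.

Using Graham's law: rate_H₂O/rate_Xe = √(M_Xe/M_H₂O) = √(131.29/18.02) = √7.286 = 2.70.

2.70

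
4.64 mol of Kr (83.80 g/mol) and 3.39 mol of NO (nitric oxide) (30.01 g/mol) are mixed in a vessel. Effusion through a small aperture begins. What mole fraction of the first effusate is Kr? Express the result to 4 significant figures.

The effusion rate of species i is ∝ p_i/√M_i ∝ n_i/√M_i.
So x_Kr in the escaping gas = (n_Kr/√M_Kr) / Σ(n_i/√M_i)
= (4.64/√83.80) / (4.64/√83.80 + 3.39/√30.01) = 0.5069/(0.5069 + 0.6188) = 0.4503.

0.4503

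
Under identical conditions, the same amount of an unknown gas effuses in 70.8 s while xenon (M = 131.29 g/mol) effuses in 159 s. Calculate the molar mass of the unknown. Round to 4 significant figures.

26.03 g/mol

Since effusion rate ∝ 1/√M, t_X/t_Xe = √(M_X/M_Xe).
70.8/159 = 0.4453 = √(M_X/131.29)
M_X = 131.29 × 0.4453² = 131.29 × 0.1983 = 26.03 g/mol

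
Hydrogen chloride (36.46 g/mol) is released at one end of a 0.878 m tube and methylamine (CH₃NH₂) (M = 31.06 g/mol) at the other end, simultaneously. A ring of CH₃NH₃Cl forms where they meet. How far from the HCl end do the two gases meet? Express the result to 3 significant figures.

0.421 m

Graham's law gives d_HCl/d_CH₃NH₂ = rate_HCl/rate_CH₃NH₂ = √(M_CH₃NH₂/M_HCl) = √(31.06/36.46) = 0.9230.
With d_HCl + d_CH₃NH₂ = 0.878 m, d_CH₃NH₂ = 0.878/(1 + 0.9230) = 0.4566 m.
d_HCl = 0.878 − 0.4566 = 0.421 m.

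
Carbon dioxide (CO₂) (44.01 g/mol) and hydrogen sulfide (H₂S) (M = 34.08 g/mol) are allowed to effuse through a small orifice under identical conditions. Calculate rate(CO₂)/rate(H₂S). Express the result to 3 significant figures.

0.880

Since effusion rate ∝ 1/√M, rate_CO₂/rate_H₂S = √(M_H₂S/M_CO₂) = √(34.08/44.01) = √0.7744 = 0.880.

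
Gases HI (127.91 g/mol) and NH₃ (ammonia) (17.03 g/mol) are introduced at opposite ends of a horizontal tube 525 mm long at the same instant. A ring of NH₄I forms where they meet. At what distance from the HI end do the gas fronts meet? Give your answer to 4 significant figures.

140.4 mm

In equal time, each gas travels a distance ∝ its rate ∝ 1/√M, so d_HI/d_NH₃ = √(M_NH₃/M_HI) = √(17.03/127.91) = 0.3649.
With d_HI + d_NH₃ = 525 mm, d_NH₃ = 525/(1 + 0.3649) = 384.6 mm.
d_HI = 525 − 384.6 = 140.4 mm.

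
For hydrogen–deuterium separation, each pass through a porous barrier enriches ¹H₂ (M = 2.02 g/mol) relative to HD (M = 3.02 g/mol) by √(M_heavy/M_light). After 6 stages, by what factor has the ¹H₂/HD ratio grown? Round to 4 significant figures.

3.342

Each stage multiplies the ratio by α = √(3.02/2.02), so after 6 stages the overall factor is α^6 = (3.02/2.02)^(6/2).
= 1.49505^3 = 3.342.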